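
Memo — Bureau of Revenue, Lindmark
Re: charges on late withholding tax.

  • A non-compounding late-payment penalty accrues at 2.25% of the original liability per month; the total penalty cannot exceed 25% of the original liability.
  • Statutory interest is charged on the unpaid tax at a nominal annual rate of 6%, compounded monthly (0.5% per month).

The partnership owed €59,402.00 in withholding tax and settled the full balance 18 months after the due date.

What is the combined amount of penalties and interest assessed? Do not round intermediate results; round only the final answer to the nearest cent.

Penalty (uncapped): 18 × 2.25% × €59,402.00 = €24,057.81; cap = 25% × €59,402.00 = €14,850.50 → penalty = €14,850.50
Interest: €59,402.00 × ((1 + 0.005)^18 − 1) = €59,402.00 × 0.0939289… = €5,579.5669…
Penalties + interest = €14,850.5000 + €5,579.5669… = €20,430.07

€20,430.07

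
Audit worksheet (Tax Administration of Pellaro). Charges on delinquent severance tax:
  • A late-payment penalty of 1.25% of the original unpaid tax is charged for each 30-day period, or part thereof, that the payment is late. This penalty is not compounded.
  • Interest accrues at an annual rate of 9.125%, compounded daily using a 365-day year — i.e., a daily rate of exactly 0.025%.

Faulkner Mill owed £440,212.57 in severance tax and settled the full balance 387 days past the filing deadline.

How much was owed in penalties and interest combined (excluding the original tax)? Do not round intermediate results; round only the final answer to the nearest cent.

£116,247.65

Penalty periods: ⌈387/30⌉ = 13; penalty = 13 × 1.25% × £440,212.57 = £71,534.54…
Interest: £440,212.57 × ((1 + 0.00025)^387 − 1) = £440,212.57 × 0.10157162… = £44,713.1052…
Penalties + interest = £71,534.5426… + £44,713.1052… = £116,247.65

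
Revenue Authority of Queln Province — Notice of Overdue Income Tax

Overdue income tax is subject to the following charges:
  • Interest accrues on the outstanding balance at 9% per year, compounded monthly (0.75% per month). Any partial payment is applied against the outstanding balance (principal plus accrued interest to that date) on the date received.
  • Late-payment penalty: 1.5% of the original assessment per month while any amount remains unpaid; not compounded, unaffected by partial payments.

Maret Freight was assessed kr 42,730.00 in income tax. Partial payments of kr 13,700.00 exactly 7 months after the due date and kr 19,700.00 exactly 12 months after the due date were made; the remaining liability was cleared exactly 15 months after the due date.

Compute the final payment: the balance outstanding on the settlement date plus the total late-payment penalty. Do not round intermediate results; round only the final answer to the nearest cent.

Balance at month 7: kr 42,730.0000 × (1 + 0.0075)^7 = kr 45,024.4355…
After kr 13,700.00 payment: kr 45,024.4355… − kr 13,700.00 = kr 31,324.4355…
Balance at month 12: kr 31,324.4355… × (1 + 0.0075)^5 = kr 32,516.8545…
After kr 19,700.00 payment: kr 32,516.8545… − kr 19,700.00 = kr 12,816.8545…
Balance at month 15: kr 12,816.8545… × (1 + 0.0075)^3 = kr 13,107.4020…
Penalty: 15 × 1.5% × kr 42,730.00 = kr 9,614.25
Final settlement = outstanding balance + penalty = kr 13,107.4020… + kr 9,614.25 = kr 22,721.65

kr 22,721.65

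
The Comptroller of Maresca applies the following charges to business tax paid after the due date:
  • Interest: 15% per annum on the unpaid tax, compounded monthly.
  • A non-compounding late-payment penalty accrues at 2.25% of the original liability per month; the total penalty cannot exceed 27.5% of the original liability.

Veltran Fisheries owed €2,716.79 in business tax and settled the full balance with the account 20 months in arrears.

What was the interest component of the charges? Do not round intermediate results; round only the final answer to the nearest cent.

Interest (15%/yr ÷ 12 = 1.25%/month): €2,716.79 × ((1 + 0.0125)^20 − 1) = €766.2359…

€766.24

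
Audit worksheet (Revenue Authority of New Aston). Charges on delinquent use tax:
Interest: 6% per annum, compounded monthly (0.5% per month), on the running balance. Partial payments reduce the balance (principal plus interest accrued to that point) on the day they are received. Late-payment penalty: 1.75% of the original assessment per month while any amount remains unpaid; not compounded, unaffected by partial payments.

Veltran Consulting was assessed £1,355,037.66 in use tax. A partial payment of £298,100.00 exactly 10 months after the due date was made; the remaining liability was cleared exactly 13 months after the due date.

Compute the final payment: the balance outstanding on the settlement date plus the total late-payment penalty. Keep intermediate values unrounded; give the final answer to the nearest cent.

£1,451,483.66

Balance at month 10: £1,355,037.6600 × (1 + 0.005)^10 = £1,424,334.4649…
After £298,100.00 payment: £1,424,334.4649… − £298,100.00 = £1,126,234.4649…
Balance at month 13: £1,126,234.4649… × (1 + 0.005)^3 = £1,143,212.5902…
Penalty: 13 × 1.75% × £1,355,037.66 = £308,271.07…
Final settlement = outstanding balance + penalty = £1,143,212.5902… + £308,271.07… = £1,451,483.66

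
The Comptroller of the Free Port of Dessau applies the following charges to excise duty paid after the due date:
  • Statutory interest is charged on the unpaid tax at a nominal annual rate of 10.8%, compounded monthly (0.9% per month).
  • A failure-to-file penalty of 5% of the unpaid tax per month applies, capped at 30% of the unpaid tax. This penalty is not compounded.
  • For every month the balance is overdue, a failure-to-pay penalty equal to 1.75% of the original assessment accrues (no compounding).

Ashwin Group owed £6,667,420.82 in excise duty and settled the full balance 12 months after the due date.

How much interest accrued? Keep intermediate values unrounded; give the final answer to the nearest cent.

Interest: £6,667,420.82 × ((1 + 0.009)^12 − 1) = £6,667,420.82 × 0.1135097… = £756,816.7701…

£756,816.77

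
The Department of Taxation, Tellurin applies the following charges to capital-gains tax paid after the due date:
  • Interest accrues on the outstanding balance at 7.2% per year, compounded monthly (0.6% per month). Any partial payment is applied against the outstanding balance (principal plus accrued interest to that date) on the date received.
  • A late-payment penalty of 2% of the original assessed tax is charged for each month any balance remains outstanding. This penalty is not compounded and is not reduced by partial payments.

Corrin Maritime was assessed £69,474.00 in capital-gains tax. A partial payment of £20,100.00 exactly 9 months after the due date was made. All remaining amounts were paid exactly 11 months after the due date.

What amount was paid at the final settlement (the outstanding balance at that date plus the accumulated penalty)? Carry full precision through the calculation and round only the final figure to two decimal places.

£69,141.70

Balance at month 9: £69,474.0000 × (1 + 0.006)^9 = £73,316.9063…
After £20,100.00 payment: £73,316.9063… − £20,100.00 = £53,216.9063…
Balance at month 11: £53,216.9063… × (1 + 0.006)^2 = £53,857.4249…
Penalty: 11 × 2% × £69,474.00 = £15,284.28
Final settlement = outstanding balance + penalty = £53,857.4249… + £15,284.28 = £69,141.70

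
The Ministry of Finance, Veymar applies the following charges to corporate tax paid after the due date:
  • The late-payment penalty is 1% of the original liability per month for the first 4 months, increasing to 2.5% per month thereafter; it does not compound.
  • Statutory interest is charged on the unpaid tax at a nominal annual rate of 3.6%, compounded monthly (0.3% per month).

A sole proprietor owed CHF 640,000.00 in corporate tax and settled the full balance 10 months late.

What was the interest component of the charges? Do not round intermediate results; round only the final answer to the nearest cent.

Interest: CHF 640,000.00 × ((1 + 0.003)^10 − 1) = CHF 640,000.00 × 0.0304083… = CHF 19,461.2845…

CHF 19,461.28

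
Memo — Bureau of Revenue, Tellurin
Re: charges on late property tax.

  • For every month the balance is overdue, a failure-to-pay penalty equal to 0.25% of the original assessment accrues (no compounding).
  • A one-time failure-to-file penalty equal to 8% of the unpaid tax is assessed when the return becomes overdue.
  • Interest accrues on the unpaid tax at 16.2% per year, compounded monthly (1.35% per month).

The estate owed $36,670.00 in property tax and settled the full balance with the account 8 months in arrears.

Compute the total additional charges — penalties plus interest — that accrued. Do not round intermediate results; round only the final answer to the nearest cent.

Failure-to-file penalty: 8% × $36,670.00 = $2,933.60
Failure-to-pay penalty = 0.25% × $36,670.00 × 8 mo = $733.40
Interest: $36,670.00 × ((1 + 0.0135)^8 − 1) = $36,670.00 × 0.1132431… = $4,152.6256…
Penalties + interest = $3,667.0000 + $4,152.6256… = $7,819.63

$7,819.63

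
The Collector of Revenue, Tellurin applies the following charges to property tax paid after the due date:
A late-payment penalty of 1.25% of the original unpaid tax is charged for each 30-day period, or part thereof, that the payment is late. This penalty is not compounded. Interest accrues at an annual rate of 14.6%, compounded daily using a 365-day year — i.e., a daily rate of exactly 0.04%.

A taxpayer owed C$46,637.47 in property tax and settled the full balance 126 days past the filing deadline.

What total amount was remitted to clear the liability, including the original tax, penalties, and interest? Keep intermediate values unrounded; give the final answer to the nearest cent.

C$51,962.59

Penalty periods: ⌈126/30⌉ = 5; penalty = 5 × 1.25% × C$46,637.47 = C$2,914.84…
Interest: C$46,637.47 × ((1 + 0.0004)^126 − 1) = C$46,637.47 × 0.05168109… = C$2,410.2753…
Total = C$46,637.47 + C$2,914.8419… + C$2,410.2753… = C$51,962.59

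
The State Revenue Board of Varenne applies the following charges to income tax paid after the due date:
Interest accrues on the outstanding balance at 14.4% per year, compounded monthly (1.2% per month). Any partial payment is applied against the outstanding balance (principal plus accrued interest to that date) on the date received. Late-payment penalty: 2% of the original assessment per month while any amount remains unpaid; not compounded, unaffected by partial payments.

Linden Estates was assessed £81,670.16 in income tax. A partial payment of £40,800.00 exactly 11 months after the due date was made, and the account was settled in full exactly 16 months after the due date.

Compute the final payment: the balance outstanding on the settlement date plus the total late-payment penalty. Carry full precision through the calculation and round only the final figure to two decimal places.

Balance at month 11: £81,670.1600 × (1 + 0.012)^11 = £93,121.3029…
After £40,800.00 payment: £93,121.3029… − £40,800.00 = £52,321.3029…
Balance at month 16: £52,321.3029… × (1 + 0.012)^5 = £55,536.8333…
Penalty: 16 × 2% × £81,670.16 = £26,134.45…
Final settlement = outstanding balance + penalty = £55,536.8333… + £26,134.45… = £81,671.28

£81,671.28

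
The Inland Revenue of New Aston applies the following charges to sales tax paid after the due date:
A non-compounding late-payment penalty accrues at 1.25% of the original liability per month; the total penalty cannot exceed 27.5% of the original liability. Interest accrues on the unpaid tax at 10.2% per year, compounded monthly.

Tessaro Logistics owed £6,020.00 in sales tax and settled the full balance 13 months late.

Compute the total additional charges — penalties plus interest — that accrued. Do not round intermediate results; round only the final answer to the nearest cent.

Penalty: 13 × 1.25% × £6,020.00 = £978.25 (below the 27.5% cap of £1,655.50)
Interest (10.2%/yr ÷ 12 = 0.85%/month): £6,020.00 × ((1 + 0.0085)^13 − 1) = £700.2159…
Penalties + interest = £978.2500 + £700.2159… = £1,678.47

£1,678.47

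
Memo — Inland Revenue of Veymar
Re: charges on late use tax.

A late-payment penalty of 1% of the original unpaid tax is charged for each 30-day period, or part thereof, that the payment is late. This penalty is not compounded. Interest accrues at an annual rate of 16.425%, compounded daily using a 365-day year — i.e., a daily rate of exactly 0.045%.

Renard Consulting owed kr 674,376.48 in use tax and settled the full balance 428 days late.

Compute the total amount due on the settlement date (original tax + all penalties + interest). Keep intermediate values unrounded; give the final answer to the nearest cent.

Penalty periods: ⌈428/30⌉ = 15; penalty = 15 × 1% × kr 674,376.48 = kr 101,156.47…
Interest: kr 674,376.48 × ((1 + 0.00045)^428 − 1) = kr 674,376.48 × 0.21234522… = kr 143,200.6187…
Total = kr 674,376.48 + kr 101,156.4720 + kr 143,200.6187… = kr 918,733.57

kr 918,733.57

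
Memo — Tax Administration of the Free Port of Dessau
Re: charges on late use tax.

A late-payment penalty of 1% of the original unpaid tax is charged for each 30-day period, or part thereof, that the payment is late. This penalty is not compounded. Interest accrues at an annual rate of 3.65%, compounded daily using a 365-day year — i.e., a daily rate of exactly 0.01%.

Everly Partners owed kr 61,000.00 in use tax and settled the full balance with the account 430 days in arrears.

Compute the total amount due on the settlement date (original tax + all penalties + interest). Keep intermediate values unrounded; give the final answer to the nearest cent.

kr 72,830.07

Penalty periods: ⌈430/30⌉ = 15; penalty = 15 × 1% × kr 61,000.00 = kr 9,150.00
Interest: kr 61,000.00 × ((1 + 0.0001)^430 − 1) = kr 61,000.00 × 0.04393565… = kr 2,680.0747…
Total = kr 61,000.00 + kr 9,150.0000 + kr 2,680.0747… = kr 72,830.07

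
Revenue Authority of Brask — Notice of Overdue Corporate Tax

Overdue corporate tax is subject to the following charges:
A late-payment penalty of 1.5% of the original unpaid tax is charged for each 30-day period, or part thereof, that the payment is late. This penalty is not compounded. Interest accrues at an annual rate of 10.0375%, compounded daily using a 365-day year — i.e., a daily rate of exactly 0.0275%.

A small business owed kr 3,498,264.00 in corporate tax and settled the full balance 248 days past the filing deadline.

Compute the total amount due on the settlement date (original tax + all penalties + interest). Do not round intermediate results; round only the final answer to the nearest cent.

Penalty periods: ⌈248/30⌉ = 9; penalty = 9 × 1.5% × kr 3,498,264.00 = kr 472,265.64
Interest: kr 3,498,264.00 × ((1 + 0.000275)^248 − 1) = kr 3,498,264.00 × 0.07056937… = kr 246,870.2708…
Total = kr 3,498,264.00 + kr 472,265.6400 + kr 246,870.2708… = kr 4,217,399.91

kr 4,217,399.91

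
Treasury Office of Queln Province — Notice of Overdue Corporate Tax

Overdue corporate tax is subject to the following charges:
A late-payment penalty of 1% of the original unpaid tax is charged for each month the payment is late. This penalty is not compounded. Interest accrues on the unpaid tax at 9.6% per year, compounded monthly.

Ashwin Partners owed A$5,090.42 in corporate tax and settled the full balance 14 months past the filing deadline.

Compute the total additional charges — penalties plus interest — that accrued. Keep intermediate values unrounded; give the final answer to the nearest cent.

Late-payment penalty: 14 × 1% × A$5,090.42 = A$712.66…
Interest (9.6%/yr ÷ 12 = 0.8%/month): A$5,090.42 × ((1 + 0.008)^14 − 1) = A$600.7435…
Penalties + interest = A$712.6588 + A$600.7435… = A$1,313.40

A$1,313.40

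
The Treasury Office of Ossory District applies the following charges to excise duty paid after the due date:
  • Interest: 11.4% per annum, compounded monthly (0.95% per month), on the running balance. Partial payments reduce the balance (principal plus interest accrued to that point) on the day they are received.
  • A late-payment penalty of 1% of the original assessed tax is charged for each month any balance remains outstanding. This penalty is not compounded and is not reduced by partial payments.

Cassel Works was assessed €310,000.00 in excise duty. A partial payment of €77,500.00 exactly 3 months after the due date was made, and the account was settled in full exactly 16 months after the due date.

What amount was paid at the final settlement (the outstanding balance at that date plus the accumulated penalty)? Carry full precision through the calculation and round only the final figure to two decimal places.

€322,594.57

Balance at month 3: €310,000.0000 × (1 + 0.0095)^3 = €318,919.1983…
After €77,500.00 payment: €318,919.1983… − €77,500.00 = €241,419.1983…
Balance at month 16: €241,419.1983… × (1 + 0.0095)^13 = €272,994.5682…
Penalty: 16 × 1% × €310,000.00 = €49,600.00
Final settlement = outstanding balance + penalty = €272,994.5682… + €49,600.00 = €322,594.57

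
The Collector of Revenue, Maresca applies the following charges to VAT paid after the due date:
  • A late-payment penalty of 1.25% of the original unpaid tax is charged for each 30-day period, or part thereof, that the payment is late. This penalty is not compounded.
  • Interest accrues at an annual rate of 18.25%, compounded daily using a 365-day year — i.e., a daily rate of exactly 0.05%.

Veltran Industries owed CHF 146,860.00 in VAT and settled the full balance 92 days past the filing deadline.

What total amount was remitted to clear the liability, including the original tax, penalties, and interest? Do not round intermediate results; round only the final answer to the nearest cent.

Penalty periods: ⌈92/30⌉ = 4; penalty = 4 × 1.25% × CHF 146,860.00 = CHF 7,343.00
Interest: CHF 146,860.00 × ((1 + 0.0005)^92 − 1) = CHF 146,860.00 × 0.04706237… = CHF 6,911.5802…
Total = CHF 146,860.00 + CHF 7,343.0000 + CHF 6,911.5802… = CHF 161,114.58

CHF 161,114.58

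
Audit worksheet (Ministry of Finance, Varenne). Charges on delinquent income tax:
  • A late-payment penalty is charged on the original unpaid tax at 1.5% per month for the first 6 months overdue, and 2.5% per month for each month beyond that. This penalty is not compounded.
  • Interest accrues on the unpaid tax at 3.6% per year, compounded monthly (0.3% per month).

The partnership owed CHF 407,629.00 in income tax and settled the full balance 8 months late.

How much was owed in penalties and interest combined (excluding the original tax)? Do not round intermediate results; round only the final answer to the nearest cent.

Penalty, months 1–6: 6 × 1.5% × CHF 407,629.00 = CHF 36,686.61
Penalty, months 7–8: 2 × 2.5% × CHF 407,629.00 = CHF 20,381.45
Interest: CHF 407,629.00 × ((1 + 0.003)^8 − 1) = CHF 407,629.00 × 0.0242535… = CHF 9,886.4372…
Penalties + interest = CHF 57,068.0600 + CHF 9,886.4372… = CHF 66,954.50

CHF 66,954.50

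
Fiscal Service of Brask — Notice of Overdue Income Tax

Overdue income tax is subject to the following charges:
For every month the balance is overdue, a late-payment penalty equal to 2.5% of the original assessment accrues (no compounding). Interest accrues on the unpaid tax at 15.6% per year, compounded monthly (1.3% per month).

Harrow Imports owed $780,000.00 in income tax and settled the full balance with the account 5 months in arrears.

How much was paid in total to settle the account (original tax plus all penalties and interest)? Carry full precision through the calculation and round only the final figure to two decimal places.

$929,535.45

Late-payment penalty: 5 × 2.5% × $780,000.00 = $97,500.00
Interest: $780,000.00 × ((1 + 0.013)^5 − 1) = $780,000.00 × 0.0667121… = $52,035.4483…
Total = $780,000.00 + $97,500.0000 + $52,035.4483… = $929,535.45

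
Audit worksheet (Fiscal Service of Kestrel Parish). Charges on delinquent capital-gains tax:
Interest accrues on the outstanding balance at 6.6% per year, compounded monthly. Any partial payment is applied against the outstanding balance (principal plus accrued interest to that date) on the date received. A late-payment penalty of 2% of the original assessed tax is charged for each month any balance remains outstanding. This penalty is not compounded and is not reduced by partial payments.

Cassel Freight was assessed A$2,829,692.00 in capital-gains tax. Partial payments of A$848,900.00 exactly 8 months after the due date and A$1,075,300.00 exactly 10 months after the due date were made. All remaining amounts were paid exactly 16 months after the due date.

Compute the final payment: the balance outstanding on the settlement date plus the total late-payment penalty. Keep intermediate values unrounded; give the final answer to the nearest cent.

A$1,996,491.54

Monthly rate = 6.6% ÷ 12 = 0.55%
Balance at month 8: A$2,829,692.0000 × (1 + 0.0055)^8 = A$2,956,621.7434…
After A$848,900.00 payment: A$2,956,621.7434… − A$848,900.00 = A$2,107,721.7434…
Balance at month 10: A$2,107,721.7434… × (1 + 0.0055)^2 = A$2,130,970.4412…
After A$1,075,300.00 payment: A$2,130,970.4412… − A$1,075,300.00 = A$1,055,670.4412…
Balance at month 16: A$1,055,670.4412… × (1 + 0.0055)^6 = A$1,090,990.1035…
Penalty: 16 × 2% × A$2,829,692.00 = A$905,501.44
Final settlement = outstanding balance + penalty = A$1,090,990.1035… + A$905,501.44 = A$1,996,491.54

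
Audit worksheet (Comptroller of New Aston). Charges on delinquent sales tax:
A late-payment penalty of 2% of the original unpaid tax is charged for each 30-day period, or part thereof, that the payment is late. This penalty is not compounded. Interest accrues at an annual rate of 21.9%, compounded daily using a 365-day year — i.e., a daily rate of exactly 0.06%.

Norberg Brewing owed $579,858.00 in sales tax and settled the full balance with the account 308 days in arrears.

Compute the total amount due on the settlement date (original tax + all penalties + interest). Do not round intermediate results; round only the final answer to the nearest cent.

$825,086.42

Penalty periods: ⌈308/30⌉ = 11; penalty = 11 × 2% × $579,858.00 = $127,568.76
Interest: $579,858.00 × ((1 + 0.0006)^308 − 1) = $579,858.00 × 0.20291116… = $117,659.6571…
Total = $579,858.00 + $127,568.7600 + $117,659.6571… = $825,086.42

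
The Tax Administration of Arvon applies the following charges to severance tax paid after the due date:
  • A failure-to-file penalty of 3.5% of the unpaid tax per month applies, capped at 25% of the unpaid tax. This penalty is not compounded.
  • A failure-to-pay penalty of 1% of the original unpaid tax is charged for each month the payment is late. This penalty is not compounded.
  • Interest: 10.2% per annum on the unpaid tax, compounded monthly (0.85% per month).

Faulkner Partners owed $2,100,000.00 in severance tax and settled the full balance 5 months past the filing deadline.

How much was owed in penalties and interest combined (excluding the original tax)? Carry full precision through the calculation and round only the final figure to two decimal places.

Failure-to-file: 5 × 3.5% × $2,100,000.00 = $367,500.00 (under the 25% cap)
Failure-to-pay penalty = 1% × $2,100,000.00 × 5 mo = $105,000.00
Interest: $2,100,000.00 × ((1 + 0.0085)^5 − 1) = $2,100,000.00 × 0.0432287… = $90,780.2015…
Penalties + interest = $472,500.0000 + $90,780.2015… = $563,280.20

$563,280.20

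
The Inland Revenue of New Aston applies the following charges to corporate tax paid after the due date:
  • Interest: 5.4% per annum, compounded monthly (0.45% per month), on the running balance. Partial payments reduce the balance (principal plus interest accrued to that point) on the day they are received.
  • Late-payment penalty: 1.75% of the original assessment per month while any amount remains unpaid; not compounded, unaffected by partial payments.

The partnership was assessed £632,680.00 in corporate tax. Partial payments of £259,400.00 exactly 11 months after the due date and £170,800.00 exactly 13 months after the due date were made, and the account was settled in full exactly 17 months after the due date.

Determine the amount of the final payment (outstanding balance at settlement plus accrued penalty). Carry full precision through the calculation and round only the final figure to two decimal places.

Balance at month 11: £632,680.0000 × (1 + 0.0045)^11 = £664,711.9062…
After £259,400.00 payment: £664,711.9062… − £259,400.00 = £405,311.9062…
Balance at month 13: £405,311.9062… × (1 + 0.0045)^2 = £408,967.9210…
After £170,800.00 payment: £408,967.9210… − £170,800.00 = £238,167.9210…
Balance at month 17: £238,167.9210… × (1 + 0.0045)^4 = £242,483.9679…
Penalty: 17 × 1.75% × £632,680.00 = £188,222.30
Final settlement = outstanding balance + penalty = £242,483.9679… + £188,222.30 = £430,706.27

£430,706.27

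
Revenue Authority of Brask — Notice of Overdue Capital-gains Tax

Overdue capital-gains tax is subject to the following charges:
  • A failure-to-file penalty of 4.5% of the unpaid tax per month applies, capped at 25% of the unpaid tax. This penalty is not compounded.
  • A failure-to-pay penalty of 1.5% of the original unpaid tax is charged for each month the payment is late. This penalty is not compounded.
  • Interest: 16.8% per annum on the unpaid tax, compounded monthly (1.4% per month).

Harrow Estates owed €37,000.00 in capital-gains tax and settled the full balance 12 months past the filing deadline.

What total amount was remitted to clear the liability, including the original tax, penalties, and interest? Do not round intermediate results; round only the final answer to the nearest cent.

€59,627.69

Failure-to-file: 12 × 4.5% × €37,000.00 = €19,980.00, capped at 25% × €37,000.00 = €9,250.00
Failure-to-pay penalty: 12 × 1.5% × €37,000.00 = €6,660.00
Interest: €37,000.00 × ((1 + 0.014)^12 − 1) = €37,000.00 × 0.1815591… = €6,717.6878…
Total = €37,000.00 + €15,910.0000 + €6,717.6878… = €59,627.69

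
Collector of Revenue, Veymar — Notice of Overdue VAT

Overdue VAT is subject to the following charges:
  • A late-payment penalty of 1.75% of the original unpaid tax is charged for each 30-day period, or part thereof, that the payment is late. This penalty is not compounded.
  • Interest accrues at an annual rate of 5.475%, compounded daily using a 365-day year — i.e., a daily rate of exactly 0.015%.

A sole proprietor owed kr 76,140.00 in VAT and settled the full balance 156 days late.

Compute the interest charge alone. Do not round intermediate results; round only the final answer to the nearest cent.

Interest: kr 76,140.00 × ((1 + 0.00015)^156 − 1) = kr 76,140.00 × 0.02367413… = kr 1,802.5484…

kr 1,802.55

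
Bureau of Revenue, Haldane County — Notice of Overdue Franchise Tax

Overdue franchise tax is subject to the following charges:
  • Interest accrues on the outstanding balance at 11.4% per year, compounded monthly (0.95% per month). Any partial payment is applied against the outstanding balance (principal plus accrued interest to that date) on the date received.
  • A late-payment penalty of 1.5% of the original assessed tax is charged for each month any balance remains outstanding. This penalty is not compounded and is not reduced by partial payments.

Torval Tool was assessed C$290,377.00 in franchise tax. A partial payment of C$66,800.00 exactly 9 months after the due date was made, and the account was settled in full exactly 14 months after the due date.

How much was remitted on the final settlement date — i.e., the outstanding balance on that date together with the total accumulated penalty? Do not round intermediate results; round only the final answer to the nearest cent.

Balance at month 9: C$290,377.0000 × (1 + 0.0095)^9 = C$316,168.8820…
After C$66,800.00 payment: C$316,168.8820… − C$66,800.00 = C$249,368.8820…
Balance at month 14: C$249,368.8820… × (1 + 0.0095)^5 = C$261,441.1076…
Penalty: 14 × 1.5% × C$290,377.00 = C$60,979.17
Final settlement = outstanding balance + penalty = C$261,441.1076… + C$60,979.17 = C$322,420.28

C$322,420.28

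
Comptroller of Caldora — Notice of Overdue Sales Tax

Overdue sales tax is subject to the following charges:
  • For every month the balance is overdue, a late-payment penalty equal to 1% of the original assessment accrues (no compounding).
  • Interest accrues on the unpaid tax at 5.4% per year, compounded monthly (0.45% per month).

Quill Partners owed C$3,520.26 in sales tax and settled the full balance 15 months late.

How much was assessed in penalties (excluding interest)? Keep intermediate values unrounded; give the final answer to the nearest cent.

C$528.04

Late-payment penalty: 15 × 1% × C$3,520.26 = C$528.04…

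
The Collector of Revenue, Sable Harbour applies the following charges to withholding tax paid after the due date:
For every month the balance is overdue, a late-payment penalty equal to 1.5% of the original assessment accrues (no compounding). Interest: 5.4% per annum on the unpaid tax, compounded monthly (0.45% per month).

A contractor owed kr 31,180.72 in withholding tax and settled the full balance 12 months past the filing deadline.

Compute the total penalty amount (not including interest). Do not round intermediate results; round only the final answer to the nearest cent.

Late-payment penalty: 12 × 1.5% × kr 31,180.72 = kr 5,612.53…

kr 5,612.53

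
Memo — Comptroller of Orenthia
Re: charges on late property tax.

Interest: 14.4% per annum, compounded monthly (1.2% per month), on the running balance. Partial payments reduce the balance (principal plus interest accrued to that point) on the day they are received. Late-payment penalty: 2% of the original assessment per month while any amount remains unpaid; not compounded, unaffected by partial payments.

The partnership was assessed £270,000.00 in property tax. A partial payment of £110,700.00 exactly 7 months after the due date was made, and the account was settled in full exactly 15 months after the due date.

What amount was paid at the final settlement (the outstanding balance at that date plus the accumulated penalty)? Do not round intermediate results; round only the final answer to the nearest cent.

£282,118.12

Balance at month 7: £270,000.0000 × (1 + 0.012)^7 = £293,513.0070…
After £110,700.00 payment: £293,513.0070… − £110,700.00 = £182,813.0070…
Balance at month 15: £182,813.0070… × (1 + 0.012)^8 = £201,118.1161…
Penalty: 15 × 2% × £270,000.00 = £81,000.00
Final settlement = outstanding balance + penalty = £201,118.1161… + £81,000.00 = £282,118.12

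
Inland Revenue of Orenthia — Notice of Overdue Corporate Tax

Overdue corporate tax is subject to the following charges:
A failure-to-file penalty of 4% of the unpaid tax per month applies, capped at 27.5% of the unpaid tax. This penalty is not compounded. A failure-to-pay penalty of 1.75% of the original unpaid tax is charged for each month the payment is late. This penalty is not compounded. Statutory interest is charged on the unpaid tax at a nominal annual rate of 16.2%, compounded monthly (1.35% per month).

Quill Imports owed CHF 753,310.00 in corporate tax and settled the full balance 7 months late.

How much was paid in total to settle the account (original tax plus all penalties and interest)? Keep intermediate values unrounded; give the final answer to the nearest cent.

Failure-to-file: 7 × 4% × CHF 753,310.00 = CHF 210,926.80, capped at 27.5% × CHF 753,310.00 = CHF 207,160.25
Failure-to-pay penalty: 7 × 1.75% × CHF 753,310.00 = CHF 92,280.48…
Interest: CHF 753,310.00 × ((1 + 0.0135)^7 − 1) = CHF 753,310.00 × 0.0984145… = CHF 74,136.6534…
Total = CHF 753,310.00 + CHF 299,440.7250 + CHF 74,136.6534… = CHF 1,126,887.38

CHF 1,126,887.38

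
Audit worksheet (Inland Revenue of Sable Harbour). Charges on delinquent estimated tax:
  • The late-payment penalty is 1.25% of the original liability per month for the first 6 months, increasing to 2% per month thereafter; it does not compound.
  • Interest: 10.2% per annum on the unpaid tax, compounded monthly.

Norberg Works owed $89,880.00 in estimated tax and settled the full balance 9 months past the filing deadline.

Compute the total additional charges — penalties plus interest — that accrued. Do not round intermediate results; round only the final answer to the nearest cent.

Penalty, months 1–6: 6 × 1.25% × $89,880.00 = $6,741.00
Penalty, months 7–9: 3 × 2% × $89,880.00 = $5,392.80
Interest (10.2%/yr ÷ 12 = 0.85%/month): $89,880.00 × ((1 + 0.0085)^9 − 1) = $7,114.2941…
Penalties + interest = $12,133.8000 + $7,114.2941… = $19,248.09

$19,248.09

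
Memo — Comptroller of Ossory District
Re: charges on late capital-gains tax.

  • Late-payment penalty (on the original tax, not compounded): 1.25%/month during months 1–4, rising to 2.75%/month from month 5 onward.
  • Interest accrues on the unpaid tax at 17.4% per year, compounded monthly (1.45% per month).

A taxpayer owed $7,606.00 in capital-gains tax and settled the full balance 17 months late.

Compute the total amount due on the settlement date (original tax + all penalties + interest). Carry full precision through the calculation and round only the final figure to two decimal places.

$12,814.41

Penalty, months 1–4: 4 × 1.25% × $7,606.00 = $380.30
Penalty, months 5–17: 13 × 2.75% × $7,606.00 = $2,719.15…
Interest: $7,606.00 × ((1 + 0.0145)^17 − 1) = $7,606.00 × 0.2772764… = $2,108.9640…
Total = $7,606.00 + $3,099.4450 + $2,108.9640… = $12,814.41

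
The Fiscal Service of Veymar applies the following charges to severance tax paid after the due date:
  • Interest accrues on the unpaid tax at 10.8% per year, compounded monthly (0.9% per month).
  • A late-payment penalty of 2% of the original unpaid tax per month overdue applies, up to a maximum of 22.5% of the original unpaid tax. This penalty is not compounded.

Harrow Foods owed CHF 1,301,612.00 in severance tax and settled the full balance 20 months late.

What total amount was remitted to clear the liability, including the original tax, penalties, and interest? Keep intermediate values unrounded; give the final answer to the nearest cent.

CHF 1,849,920.98

Penalty (uncapped): 20 × 2% × CHF 1,301,612.00 = CHF 520,644.80; cap = 22.5% × CHF 1,301,612.00 = CHF 292,862.70 → penalty = CHF 292,862.70
Interest: CHF 1,301,612.00 × ((1 + 0.009)^20 − 1) = CHF 1,301,612.00 × 0.1962538… = CHF 255,446.2810…
Total = CHF 1,301,612.00 + CHF 292,862.7000 + CHF 255,446.2810… = CHF 1,849,920.98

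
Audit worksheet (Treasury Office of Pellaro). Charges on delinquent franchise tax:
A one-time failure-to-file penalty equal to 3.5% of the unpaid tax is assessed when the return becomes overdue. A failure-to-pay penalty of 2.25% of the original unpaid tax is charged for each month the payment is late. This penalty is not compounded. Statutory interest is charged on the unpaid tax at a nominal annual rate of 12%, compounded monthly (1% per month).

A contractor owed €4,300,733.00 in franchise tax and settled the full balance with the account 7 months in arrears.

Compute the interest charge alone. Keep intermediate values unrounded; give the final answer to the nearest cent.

€310,234.89

Interest: €4,300,733.00 × ((1 + 0.01)^7 − 1) = €4,300,733.00 × 0.0721354… = €310,234.8893…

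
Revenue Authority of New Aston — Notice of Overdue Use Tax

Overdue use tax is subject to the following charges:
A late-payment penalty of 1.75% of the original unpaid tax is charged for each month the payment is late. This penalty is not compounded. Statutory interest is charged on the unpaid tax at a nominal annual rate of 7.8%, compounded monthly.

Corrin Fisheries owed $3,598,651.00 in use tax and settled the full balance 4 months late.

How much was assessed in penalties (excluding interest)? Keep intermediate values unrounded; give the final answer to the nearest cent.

$251,905.57

Late-payment penalty: 4 × 1.75% × $3,598,651.00 = $251,905.57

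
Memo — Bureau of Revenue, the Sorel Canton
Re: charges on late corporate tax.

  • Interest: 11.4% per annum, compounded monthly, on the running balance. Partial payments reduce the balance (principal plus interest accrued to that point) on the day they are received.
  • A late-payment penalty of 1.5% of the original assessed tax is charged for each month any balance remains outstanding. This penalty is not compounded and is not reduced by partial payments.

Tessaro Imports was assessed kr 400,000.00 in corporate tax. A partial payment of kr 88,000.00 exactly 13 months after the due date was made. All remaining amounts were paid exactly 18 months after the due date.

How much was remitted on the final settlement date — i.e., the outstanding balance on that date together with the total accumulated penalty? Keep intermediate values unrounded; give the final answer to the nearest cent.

Monthly rate = 11.4% ÷ 12 = 0.95%
Balance at month 13: kr 400,000.0000 × (1 + 0.0095)^13 = kr 452,316.2535…
After kr 88,000.00 payment: kr 452,316.2535… − kr 88,000.00 = kr 364,316.2535…
Balance at month 18: kr 364,316.2535… × (1 + 0.0095)^5 = kr 381,953.2094…
Penalty: 18 × 1.5% × kr 400,000.00 = kr 108,000.00
Final settlement = outstanding balance + penalty = kr 381,953.2094… + kr 108,000.00 = kr 489,953.21

kr 489,953.21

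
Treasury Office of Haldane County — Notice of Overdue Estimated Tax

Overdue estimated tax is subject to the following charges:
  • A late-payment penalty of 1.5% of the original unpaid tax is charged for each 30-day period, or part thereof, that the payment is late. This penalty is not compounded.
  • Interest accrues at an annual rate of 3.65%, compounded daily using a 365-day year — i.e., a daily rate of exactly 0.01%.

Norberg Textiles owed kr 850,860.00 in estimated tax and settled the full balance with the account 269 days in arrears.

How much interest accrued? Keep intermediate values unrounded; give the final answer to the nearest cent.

kr 23,197.58

Interest: kr 850,860.00 × ((1 + 0.0001)^269 − 1) = kr 850,860.00 × 0.02726369… = kr 23,197.5829…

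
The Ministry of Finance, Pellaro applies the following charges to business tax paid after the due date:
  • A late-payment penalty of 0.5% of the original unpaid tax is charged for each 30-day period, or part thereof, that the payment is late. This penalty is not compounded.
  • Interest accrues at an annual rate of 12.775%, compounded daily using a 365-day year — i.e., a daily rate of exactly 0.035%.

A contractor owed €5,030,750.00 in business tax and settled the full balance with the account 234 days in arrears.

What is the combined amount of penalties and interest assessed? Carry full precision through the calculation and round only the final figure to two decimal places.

Penalty periods: ⌈234/30⌉ = 8; penalty = 8 × 0.5% × €5,030,750.00 = €201,230.00
Interest: €5,030,750.00 × ((1 + 0.00035)^234 − 1) = €5,030,750.00 × 0.08533172… = €429,282.5387…
Penalties + interest = €201,230.0000 + €429,282.5387… = €630,512.54

€630,512.54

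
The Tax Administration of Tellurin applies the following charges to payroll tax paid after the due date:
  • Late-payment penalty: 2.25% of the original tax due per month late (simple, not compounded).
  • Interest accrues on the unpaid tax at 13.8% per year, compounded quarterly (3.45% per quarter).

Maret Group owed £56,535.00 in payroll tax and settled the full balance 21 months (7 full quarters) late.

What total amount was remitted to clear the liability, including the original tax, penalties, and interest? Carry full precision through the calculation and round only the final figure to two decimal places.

£98,398.21

Late-payment penalty: 21 × 2.25% × £56,535.00 = £26,712.79…
Interest: £56,535.00 × ((1 + 0.0345)^7 − 1) = £56,535.00 × 0.2679831… = £15,150.4245…
Total = £56,535.00 + £26,712.7875 + £15,150.4245… = £98,398.21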